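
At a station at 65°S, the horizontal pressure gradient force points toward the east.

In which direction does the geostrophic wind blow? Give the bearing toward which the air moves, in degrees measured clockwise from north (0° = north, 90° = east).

000°

The pressure-gradient force points toward the east (bearing 090°).
Geostrophic balance: in the Southern Hemisphere the Coriolis force deflects motion to the left, so the geostrophic wind blows 90° to the left of the pressure-gradient force (low pressure on the right).
Rotating 090° by 90° counterclockwise gives 000° — the wind blows toward the north.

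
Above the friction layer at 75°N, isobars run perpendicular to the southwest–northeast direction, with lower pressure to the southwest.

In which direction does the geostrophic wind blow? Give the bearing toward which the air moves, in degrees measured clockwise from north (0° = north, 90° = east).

315°

The pressure-gradient force points toward the southwest (bearing 225°).
Geostrophic balance: in the Northern Hemisphere the Coriolis force deflects motion to the right, so the geostrophic wind blows 90° to the right of the pressure-gradient force (low pressure on the left).
Rotating 225° by 90° clockwise gives 315° — the wind blows toward the northwest.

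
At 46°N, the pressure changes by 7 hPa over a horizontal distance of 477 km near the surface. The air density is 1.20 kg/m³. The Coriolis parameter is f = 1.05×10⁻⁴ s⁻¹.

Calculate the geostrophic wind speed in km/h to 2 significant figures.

42 km/h

Pressure gradient: |∂P/∂n| = 700 Pa / 477000 m = 1.47×10⁻³ Pa/m
Geostrophic balance (pressure-gradient force = Coriolis force):
V_g = (1/(fρ)) |∂P/∂n| = 1.47×10⁻³ / (1.05×10⁻⁴ × 1.20) = 11.6 m/s
Converting: 11.6 m/s × 3.6 = 42 km/h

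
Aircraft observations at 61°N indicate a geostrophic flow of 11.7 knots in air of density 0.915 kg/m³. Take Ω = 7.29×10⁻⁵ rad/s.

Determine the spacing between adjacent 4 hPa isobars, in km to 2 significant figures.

570 km

Coriolis parameter at 61°N:
f = 2Ω sin φ = 2 × 7.29×10⁻⁵ × sin 61° = 1.28×10⁻⁴ s⁻¹
Wind speed in SI: 11.7 knots = 6.02 m/s
Geostrophic balance rearranged: |∂P/∂n| = f ρ V_g
|∂P/∂n| = 1.28×10⁻⁴ × 0.915 × 6.02 = 7.02×10⁻⁴ Pa/m
Isobar spacing: Δn = ΔP/|∂P/∂n| = 400 Pa / 7.02×10⁻⁴ Pa/m = 569558 m ≈ 570 km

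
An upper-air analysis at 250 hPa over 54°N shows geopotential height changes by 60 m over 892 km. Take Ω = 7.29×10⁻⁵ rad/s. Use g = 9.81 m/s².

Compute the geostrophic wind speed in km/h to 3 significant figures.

20.1 km/h

Coriolis parameter at 54°N:
f = 2Ω sin φ = 2 × 7.29×10⁻⁵ × sin 54° = 1.18×10⁻⁴ s⁻¹
Height gradient: |∂Z/∂n| = 60 m / 892000 m = 6.73×10⁻⁵
On a pressure surface, geostrophic balance gives V_g = (g/f)|∂Z/∂n|:
V_g = 9.81 × 6.73×10⁻⁵ / 1.18×10⁻⁴ = 5.59 m/s
Converting: 5.59 m/s × 3.6 = 20.1 km/h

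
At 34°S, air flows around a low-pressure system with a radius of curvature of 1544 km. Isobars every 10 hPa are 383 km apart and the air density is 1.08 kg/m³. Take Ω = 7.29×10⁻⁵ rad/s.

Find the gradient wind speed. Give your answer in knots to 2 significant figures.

48 knots

Coriolis parameter at 34°S:
f = 2Ω sin φ = 2 × 7.29×10⁻⁵ × sin 34° = 8.15×10⁻⁵ s⁻¹
Pressure gradient: |∂P/∂n| = 1000 Pa / 383000 m = 2.61×10⁻³ Pa/m
Geostrophic speed: V_g = |∂P/∂n|/(fρ) = 2.61×10⁻³/(8.15×10⁻⁵ × 1.08) = 29.7 m/s
Around a low, centrifugal force acts outward with Coriolis, so pressure-gradient force balances both:
(1/ρ)|∂P/∂n| = fV + V²/R  →  V² + fR·V − fR·V_g = 0
With fR = 8.15×10⁻⁵ × 1544×10³ m = 126 m/s:
V = [−fR + √((fR)² + 4 fR V_g)]/2 = [−126 + √(126² + 4×126×29.7)]/2 = 24.8 m/s
Subgeostrophic (V < V_g = 29.7 m/s), as expected around a low.
Converting: 24.8 m/s × 1.944 = 48 knots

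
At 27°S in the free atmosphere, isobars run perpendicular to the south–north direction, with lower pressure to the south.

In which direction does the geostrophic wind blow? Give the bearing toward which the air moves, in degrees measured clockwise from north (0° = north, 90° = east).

090°

The pressure-gradient force points toward the south (bearing 180°).
Geostrophic balance: in the Southern Hemisphere the Coriolis force deflects motion to the left, so the geostrophic wind blows 90° to the left of the pressure-gradient force (low pressure on the right).
Rotating 180° by 90° counterclockwise gives 090° — the wind blows toward the east.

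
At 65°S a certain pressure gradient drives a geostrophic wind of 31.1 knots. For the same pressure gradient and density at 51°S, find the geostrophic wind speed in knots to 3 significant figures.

36.3 knots

With the same pressure gradient and density, V_g ∝ 1/f ∝ 1/sin φ.
V₂ = V₁ · sin φ₁ / sin φ₂ = 31.1 × sin 65° / sin 51°
V₂ = 31.1 × 0.9063/0.7771 = 36.3 knots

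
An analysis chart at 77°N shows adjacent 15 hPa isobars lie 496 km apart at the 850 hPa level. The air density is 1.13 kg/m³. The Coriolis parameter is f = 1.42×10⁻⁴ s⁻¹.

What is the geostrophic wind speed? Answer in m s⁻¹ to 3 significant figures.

18.8 m s⁻¹

Pressure gradient: |∂P/∂n| = 1500 Pa / 496000 m = 3.02×10⁻³ Pa/m
Geostrophic balance (pressure-gradient force = Coriolis force):
V_g = (1/(fρ)) |∂P/∂n| = 3.02×10⁻³ / (1.42×10⁻⁴ × 1.13) = 18.8 m/s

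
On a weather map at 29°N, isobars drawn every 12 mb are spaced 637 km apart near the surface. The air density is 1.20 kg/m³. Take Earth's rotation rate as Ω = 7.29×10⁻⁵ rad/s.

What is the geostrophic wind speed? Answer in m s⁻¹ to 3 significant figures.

Coriolis parameter at 29°N:
f = 2Ω sin φ = 2 × 7.29×10⁻⁵ × sin 29° = 7.07×10⁻⁵ s⁻¹
Pressure gradient: |∂P/∂n| = 1200 Pa / 637000 m = 1.88×10⁻³ Pa/m
Geostrophic balance (pressure-gradient force = Coriolis force):
V_g = (1/(fρ)) |∂P/∂n| = 1.88×10⁻³ / (7.07×10⁻⁵ × 1.20) = 22.2 m/s

22.2 m s⁻¹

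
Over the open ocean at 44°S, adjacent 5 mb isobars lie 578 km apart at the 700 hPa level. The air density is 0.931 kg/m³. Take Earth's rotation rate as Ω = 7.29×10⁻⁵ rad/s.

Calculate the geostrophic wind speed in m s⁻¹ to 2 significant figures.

Coriolis parameter at 44°S:
f = 2Ω sin φ = 2 × 7.29×10⁻⁵ × sin 44° = 1.01×10⁻⁴ s⁻¹
Pressure gradient: |∂P/∂n| = 500 Pa / 578000 m = 8.65×10⁻⁴ Pa/m
Geostrophic balance (pressure-gradient force = Coriolis force):
V_g = (1/(fρ)) |∂P/∂n| = 8.65×10⁻⁴ / (1.01×10⁻⁴ × 0.931) = 9.17 m/s

9.2 m s⁻¹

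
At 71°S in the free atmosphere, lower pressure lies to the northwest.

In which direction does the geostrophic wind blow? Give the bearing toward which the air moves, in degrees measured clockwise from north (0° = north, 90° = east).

The pressure-gradient force points toward the northwest (bearing 315°).
Geostrophic balance: in the Southern Hemisphere the Coriolis force deflects motion to the left, so the geostrophic wind blows 90° to the left of the pressure-gradient force (low pressure on the right).
Rotating 315° by 90° counterclockwise gives 225° — the wind blows toward the southwest.

225°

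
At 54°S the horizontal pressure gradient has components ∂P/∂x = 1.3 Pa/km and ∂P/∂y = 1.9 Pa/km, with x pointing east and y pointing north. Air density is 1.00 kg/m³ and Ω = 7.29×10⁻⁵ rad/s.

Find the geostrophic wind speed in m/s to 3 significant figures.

Coriolis parameter at 54°S:
f = 2Ω sin φ = 2 × 7.29×10⁻⁵ × sin 54° = 1.18×10⁻⁴ s⁻¹
In the Southern Hemisphere f is negative: f = −1.18×10⁻⁴ s⁻¹.
Component geostrophic relations (x east, y north):
u_g = −(1/(fρ)) ∂P/∂y,  v_g = (1/(fρ)) ∂P/∂x
u_g = −(1.9×10⁻³)/(−1.18×10⁻⁴ × 1.00) = 16.1 m/s;  v_g = (1.3×10⁻³)/(−1.18×10⁻⁴ × 1.00) = −11.0 m/s
|V_g| = √(u_g² + v_g²) = 19.5 m/s

19.5 m/s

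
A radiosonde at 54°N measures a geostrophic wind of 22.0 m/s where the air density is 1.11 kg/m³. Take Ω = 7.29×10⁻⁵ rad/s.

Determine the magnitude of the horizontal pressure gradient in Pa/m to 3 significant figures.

2.88×10⁻³ Pa/m

Coriolis parameter at 54°N:
f = 2Ω sin φ = 2 × 7.29×10⁻⁵ × sin 54° = 1.18×10⁻⁴ s⁻¹
Geostrophic balance rearranged: |∂P/∂n| = f ρ V_g
|∂P/∂n| = 1.18×10⁻⁴ × 1.11 × 22.0 = 2.88×10⁻³ Pa/m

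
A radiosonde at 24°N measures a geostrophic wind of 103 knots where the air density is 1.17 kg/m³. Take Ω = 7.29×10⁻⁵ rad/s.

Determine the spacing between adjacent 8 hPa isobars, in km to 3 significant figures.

218 km

Coriolis parameter at 24°N:
f = 2Ω sin φ = 2 × 7.29×10⁻⁵ × sin 24° = 5.93×10⁻⁵ s⁻¹
Wind speed in SI: 103 knots = 53.0 m/s
Geostrophic balance rearranged: |∂P/∂n| = f ρ V_g
|∂P/∂n| = 5.93×10⁻⁵ × 1.17 × 53.0 = 3.68×10⁻³ Pa/m
Isobar spacing: Δn = ΔP/|∂P/∂n| = 800 Pa / 3.68×10⁻³ Pa/m = 217600 m ≈ 218 km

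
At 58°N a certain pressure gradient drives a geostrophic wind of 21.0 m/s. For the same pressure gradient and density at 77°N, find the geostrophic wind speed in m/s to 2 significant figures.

With the same pressure gradient and density, V_g ∝ 1/f ∝ 1/sin φ.
V₂ = V₁ · sin φ₁ / sin φ₂ = 21.0 × sin 58° / sin 77°
V₂ = 21.0 × 0.8480/0.9744 = 18 m/s

18 m/s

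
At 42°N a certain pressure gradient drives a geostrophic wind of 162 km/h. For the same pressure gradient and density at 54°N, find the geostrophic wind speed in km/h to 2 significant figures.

130 km/h

With the same pressure gradient and density, V_g ∝ 1/f ∝ 1/sin φ.
V₂ = V₁ · sin φ₁ / sin φ₂ = 162 × sin 42° / sin 54°
V₂ = 162 × 0.6691/0.8090 = 130 km/h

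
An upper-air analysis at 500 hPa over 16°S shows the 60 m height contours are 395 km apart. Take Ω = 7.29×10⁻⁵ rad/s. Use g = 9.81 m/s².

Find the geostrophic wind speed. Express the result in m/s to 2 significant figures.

Coriolis parameter at 16°S:
f = 2Ω sin φ = 2 × 7.29×10⁻⁵ × sin 16° = 4.02×10⁻⁵ s⁻¹
Height gradient: |∂Z/∂n| = 60 m / 395000 m = 1.52×10⁻⁴
On a pressure surface, geostrophic balance gives V_g = (g/f)|∂Z/∂n|:
V_g = 9.81 × 1.52×10⁻⁴ / 4.02×10⁻⁵ = 37.1 m/s

37 m/s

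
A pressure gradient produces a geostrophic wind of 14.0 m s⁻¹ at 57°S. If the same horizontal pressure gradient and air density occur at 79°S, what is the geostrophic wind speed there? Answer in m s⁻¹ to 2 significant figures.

With the same pressure gradient and density, V_g ∝ 1/f ∝ 1/sin φ.
V₂ = V₁ · sin φ₁ / sin φ₂ = 14.0 × sin 57° / sin 79°
V₂ = 14.0 × 0.8387/0.9816 = 12 m s⁻¹

12 m s⁻¹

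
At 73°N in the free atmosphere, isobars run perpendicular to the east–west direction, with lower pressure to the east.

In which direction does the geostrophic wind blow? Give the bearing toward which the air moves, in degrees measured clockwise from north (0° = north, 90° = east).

The pressure-gradient force points toward the east (bearing 090°).
Geostrophic balance: in the Northern Hemisphere the Coriolis force deflects motion to the right, so the geostrophic wind blows 90° to the right of the pressure-gradient force (low pressure on the left).
Rotating 090° by 90° clockwise gives 180° — the wind blows toward the south.

180°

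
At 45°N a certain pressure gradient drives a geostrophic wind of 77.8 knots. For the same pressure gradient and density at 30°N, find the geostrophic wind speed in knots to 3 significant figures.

110 knots

With the same pressure gradient and density, V_g ∝ 1/f ∝ 1/sin φ.
V₂ = V₁ · sin φ₁ / sin φ₂ = 77.8 × sin 45° / sin 30°
V₂ = 77.8 × 0.7071/0.5000 = 110 knots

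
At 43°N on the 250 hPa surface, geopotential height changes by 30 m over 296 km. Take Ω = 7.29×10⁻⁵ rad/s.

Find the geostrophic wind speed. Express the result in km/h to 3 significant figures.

Coriolis parameter at 43°N:
f = 2Ω sin φ = 2 × 7.29×10⁻⁵ × sin 43° = 9.94×10⁻⁵ s⁻¹
Height gradient: |∂Z/∂n| = 30 m / 296000 m = 1.01×10⁻⁴
On a pressure surface, geostrophic balance gives V_g = (g/f)|∂Z/∂n|:
V_g = 9.81 × 1.01×10⁻⁴ / 9.94×10⁻⁵ = 10.00 m/s
Converting: 10.00 m/s × 3.6 = 36.0 km/h

36.0 km/h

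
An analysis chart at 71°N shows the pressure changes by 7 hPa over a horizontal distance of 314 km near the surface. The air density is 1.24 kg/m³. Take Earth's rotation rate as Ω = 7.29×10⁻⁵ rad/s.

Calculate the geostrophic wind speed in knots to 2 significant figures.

25 knots

Coriolis parameter at 71°N:
f = 2Ω sin φ = 2 × 7.29×10⁻⁵ × sin 71° = 1.38×10⁻⁴ s⁻¹
Pressure gradient: |∂P/∂n| = 700 Pa / 314000 m = 2.23×10⁻³ Pa/m
Geostrophic balance (pressure-gradient force = Coriolis force):
V_g = (1/(fρ)) |∂P/∂n| = 2.23×10⁻³ / (1.38×10⁻⁴ × 1.24) = 13.0 m/s
Converting: 13.0 m/s × 1.944 = 25 knots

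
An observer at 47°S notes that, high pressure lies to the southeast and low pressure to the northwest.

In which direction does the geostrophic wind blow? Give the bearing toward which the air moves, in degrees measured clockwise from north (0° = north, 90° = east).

The pressure-gradient force points toward the northwest (bearing 315°).
Geostrophic balance: in the Southern Hemisphere the Coriolis force deflects motion to the left, so the geostrophic wind blows 90° to the left of the pressure-gradient force (low pressure on the right).
Rotating 315° by 90° counterclockwise gives 225° — the wind blows toward the southwest.

225°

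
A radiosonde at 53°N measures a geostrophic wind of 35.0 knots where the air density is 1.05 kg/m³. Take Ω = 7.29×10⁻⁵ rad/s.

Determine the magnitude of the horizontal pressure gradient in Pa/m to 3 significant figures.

2.20×10⁻³ Pa/m

Coriolis parameter at 53°N:
f = 2Ω sin φ = 2 × 7.29×10⁻⁵ × sin 53° = 1.16×10⁻⁴ s⁻¹
Wind speed in SI: 35.0 knots = 18.0 m/s
Geostrophic balance rearranged: |∂P/∂n| = f ρ V_g
|∂P/∂n| = 1.16×10⁻⁴ × 1.05 × 18.0 = 2.20×10⁻³ Pa/m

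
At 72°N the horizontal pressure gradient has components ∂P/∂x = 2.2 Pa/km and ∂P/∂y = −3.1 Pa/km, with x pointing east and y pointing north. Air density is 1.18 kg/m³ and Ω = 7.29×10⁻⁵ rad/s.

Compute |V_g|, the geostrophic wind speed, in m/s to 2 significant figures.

23 m/s

Coriolis parameter at 72°N:
f = 2Ω sin φ = 2 × 7.29×10⁻⁵ × sin 72° = 1.39×10⁻⁴ s⁻¹
Component geostrophic relations (x east, y north):
u_g = −(1/(fρ)) ∂P/∂y,  v_g = (1/(fρ)) ∂P/∂x
u_g = −(−3.1×10⁻³)/(1.39×10⁻⁴ × 1.18) = 18.9 m/s;  v_g = (2.2×10⁻³)/(1.39×10⁻⁴ × 1.18) = 13.4 m/s
|V_g| = √(u_g² + v_g²) = 23.2 m/s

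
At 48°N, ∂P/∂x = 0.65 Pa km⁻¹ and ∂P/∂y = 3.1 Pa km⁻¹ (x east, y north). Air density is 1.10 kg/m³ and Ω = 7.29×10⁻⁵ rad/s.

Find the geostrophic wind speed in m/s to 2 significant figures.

27 m/s

Coriolis parameter at 48°N:
f = 2Ω sin φ = 2 × 7.29×10⁻⁵ × sin 48° = 1.08×10⁻⁴ s⁻¹
Component geostrophic relations (x east, y north):
u_g = −(1/(fρ)) ∂P/∂y,  v_g = (1/(fρ)) ∂P/∂x
u_g = −(3.1×10⁻³)/(1.08×10⁻⁴ × 1.10) = −26.0 m/s;  v_g = (0.65×10⁻³)/(1.08×10⁻⁴ × 1.10) = 5.45 m/s
|V_g| = √(u_g² + v_g²) = 26.6 m/s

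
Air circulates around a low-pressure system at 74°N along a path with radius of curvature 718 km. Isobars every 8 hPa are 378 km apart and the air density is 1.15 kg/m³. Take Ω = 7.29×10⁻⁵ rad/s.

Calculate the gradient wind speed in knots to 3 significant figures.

Coriolis parameter at 74°N:
f = 2Ω sin φ = 2 × 7.29×10⁻⁵ × sin 74° = 1.40×10⁻⁴ s⁻¹
Pressure gradient: |∂P/∂n| = 800 Pa / 378000 m = 2.12×10⁻³ Pa/m
Geostrophic speed: V_g = |∂P/∂n|/(fρ) = 2.12×10⁻³/(1.40×10⁻⁴ × 1.15) = 13.1 m/s
Around a low, centrifugal force acts outward with Coriolis, so pressure-gradient force balances both:
(1/ρ)|∂P/∂n| = fV + V²/R  →  V² + fR·V − fR·V_g = 0
With fR = 1.40×10⁻⁴ × 718×10³ m = 101 m/s:
V = [−fR + √((fR)² + 4 fR V_g)]/2 = [−101 + √(101² + 4×101×13.1)]/2 = 11.8 m/s
Subgeostrophic (V < V_g = 13.1 m/s), as expected around a low.
Converting: 11.8 m/s × 1.944 = 22.9 knots

22.9 knots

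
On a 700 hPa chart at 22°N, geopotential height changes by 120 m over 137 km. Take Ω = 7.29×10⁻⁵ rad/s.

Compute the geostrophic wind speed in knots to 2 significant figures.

Coriolis parameter at 22°N:
f = 2Ω sin φ = 2 × 7.29×10⁻⁵ × sin 22° = 5.46×10⁻⁵ s⁻¹
Height gradient: |∂Z/∂n| = 120 m / 137000 m = 8.76×10⁻⁴
On a pressure surface, geostrophic balance gives V_g = (g/f)|∂Z/∂n|:
V_g = 9.81 × 8.76×10⁻⁴ / 5.46×10⁻⁵ = 157 m/s
Converting: 157 m/s × 1.944 = 310 knots

310 knots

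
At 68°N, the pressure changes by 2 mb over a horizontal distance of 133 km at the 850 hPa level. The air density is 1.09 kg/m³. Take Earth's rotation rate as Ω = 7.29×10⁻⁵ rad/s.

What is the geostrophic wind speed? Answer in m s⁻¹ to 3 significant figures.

Coriolis parameter at 68°N:
f = 2Ω sin φ = 2 × 7.29×10⁻⁵ × sin 68° = 1.35×10⁻⁴ s⁻¹
Pressure gradient: |∂P/∂n| = 200 Pa / 133000 m = 1.50×10⁻³ Pa/m
Geostrophic balance (pressure-gradient force = Coriolis force):
V_g = (1/(fρ)) |∂P/∂n| = 1.50×10⁻³ / (1.35×10⁻⁴ × 1.09) = 10.2 m/s

10.2 m s⁻¹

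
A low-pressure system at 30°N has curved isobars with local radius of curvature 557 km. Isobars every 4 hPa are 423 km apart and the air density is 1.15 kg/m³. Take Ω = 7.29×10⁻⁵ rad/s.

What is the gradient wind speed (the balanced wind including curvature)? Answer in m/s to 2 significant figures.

Coriolis parameter at 30°N:
f = 2Ω sin φ = 2 × 7.29×10⁻⁵ × sin 30° = 7.29×10⁻⁵ s⁻¹
Pressure gradient: |∂P/∂n| = 400 Pa / 423000 m = 9.46×10⁻⁴ Pa/m
Geostrophic speed: V_g = |∂P/∂n|/(fρ) = 9.46×10⁻⁴/(7.29×10⁻⁵ × 1.15) = 11.3 m/s
Around a low, centrifugal force acts outward with Coriolis, so pressure-gradient force balances both:
(1/ρ)|∂P/∂n| = fV + V²/R  →  V² + fR·V − fR·V_g = 0
With fR = 7.29×10⁻⁵ × 557×10³ m = 40.6 m/s:
V = [−fR + √((fR)² + 4 fR V_g)]/2 = [−40.6 + √(40.6² + 4×40.6×11.3)]/2 = 9.2 m/s
Subgeostrophic (V < V_g = 11.3 m/s), as expected around a low.

9.2 m/s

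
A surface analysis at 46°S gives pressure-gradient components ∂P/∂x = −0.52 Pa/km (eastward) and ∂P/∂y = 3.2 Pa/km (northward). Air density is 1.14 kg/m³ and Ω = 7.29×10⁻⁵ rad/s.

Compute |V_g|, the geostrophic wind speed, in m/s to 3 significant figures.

Coriolis parameter at 46°S:
f = 2Ω sin φ = 2 × 7.29×10⁻⁵ × sin 46° = 1.05×10⁻⁴ s⁻¹
In the Southern Hemisphere f is negative: f = −1.05×10⁻⁴ s⁻¹.
Component geostrophic relations (x east, y north):
u_g = −(1/(fρ)) ∂P/∂y,  v_g = (1/(fρ)) ∂P/∂x
u_g = −(3.2×10⁻³)/(−1.05×10⁻⁴ × 1.14) = 26.8 m/s;  v_g = (−0.52×10⁻³)/(−1.05×10⁻⁴ × 1.14) = 4.35 m/s
|V_g| = √(u_g² + v_g²) = 27.1 m/s

27.1 m/s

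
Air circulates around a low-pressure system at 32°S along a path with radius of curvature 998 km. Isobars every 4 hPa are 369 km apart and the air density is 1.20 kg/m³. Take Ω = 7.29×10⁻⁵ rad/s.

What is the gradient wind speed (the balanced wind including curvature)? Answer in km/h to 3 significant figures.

37.1 km/h

Coriolis parameter at 32°S:
f = 2Ω sin φ = 2 × 7.29×10⁻⁵ × sin 32° = 7.73×10⁻⁵ s⁻¹
Pressure gradient: |∂P/∂n| = 400 Pa / 369000 m = 1.08×10⁻³ Pa/m
Geostrophic speed: V_g = |∂P/∂n|/(fρ) = 1.08×10⁻³/(7.73×10⁻⁵ × 1.20) = 11.7 m/s
Around a low, centrifugal force acts outward with Coriolis, so pressure-gradient force balances both:
(1/ρ)|∂P/∂n| = fV + V²/R  →  V² + fR·V − fR·V_g = 0
With fR = 7.73×10⁻⁵ × 998×10³ m = 77.1 m/s:
V = [−fR + √((fR)² + 4 fR V_g)]/2 = [−77.1 + √(77.1² + 4×77.1×11.7)]/2 = 10.3 m/s
Subgeostrophic (V < V_g = 11.7 m/s), as expected around a low.
Converting: 10.3 m/s × 3.6 = 37.1 km/h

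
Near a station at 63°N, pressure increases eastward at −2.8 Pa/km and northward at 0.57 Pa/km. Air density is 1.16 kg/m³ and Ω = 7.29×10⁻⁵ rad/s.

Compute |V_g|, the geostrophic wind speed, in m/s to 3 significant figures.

19.0 m/s

Coriolis parameter at 63°N:
f = 2Ω sin φ = 2 × 7.29×10⁻⁵ × sin 63° = 1.30×10⁻⁴ s⁻¹
Component geostrophic relations (x east, y north):
u_g = −(1/(fρ)) ∂P/∂y,  v_g = (1/(fρ)) ∂P/∂x
u_g = −(0.57×10⁻³)/(1.30×10⁻⁴ × 1.16) = −3.78 m/s;  v_g = (−2.8×10⁻³)/(1.30×10⁻⁴ × 1.16) = −18.6 m/s
|V_g| = √(u_g² + v_g²) = 19.0 m/s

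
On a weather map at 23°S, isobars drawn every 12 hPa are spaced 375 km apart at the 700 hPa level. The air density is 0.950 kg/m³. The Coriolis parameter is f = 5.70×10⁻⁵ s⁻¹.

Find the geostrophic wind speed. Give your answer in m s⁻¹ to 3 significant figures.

59.1 m s⁻¹

Pressure gradient: |∂P/∂n| = 1200 Pa / 375000 m = 3.20×10⁻³ Pa/m
Geostrophic balance (pressure-gradient force = Coriolis force):
V_g = (1/(fρ)) |∂P/∂n| = 3.20×10⁻³ / (5.70×10⁻⁵ × 0.950) = 59.1 m/s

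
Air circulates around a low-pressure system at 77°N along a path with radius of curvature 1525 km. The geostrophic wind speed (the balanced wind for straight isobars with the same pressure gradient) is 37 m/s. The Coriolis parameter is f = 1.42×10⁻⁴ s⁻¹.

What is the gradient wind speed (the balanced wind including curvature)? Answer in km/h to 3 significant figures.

Around a low, centrifugal force acts outward with Coriolis, so pressure-gradient force balances both:
(1/ρ)|∂P/∂n| = fV + V²/R  →  V² + fR·V − fR·V_g = 0
With fR = 1.42×10⁻⁴ × 1525×10³ m = 217 m/s:
V = [−fR + √((fR)² + 4 fR V_g)]/2 = [−217 + √(217² + 4×217×37)]/2 = 32.2 m/s
Subgeostrophic (V < V_g = 37 m/s), as expected around a low.
Converting: 32.2 m/s × 3.6 = 116 km/h

116 km/h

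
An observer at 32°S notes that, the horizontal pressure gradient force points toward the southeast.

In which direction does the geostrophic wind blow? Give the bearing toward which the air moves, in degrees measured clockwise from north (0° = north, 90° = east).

The pressure-gradient force points toward the southeast (bearing 135°).
Geostrophic balance: in the Southern Hemisphere the Coriolis force deflects motion to the left, so the geostrophic wind blows 90° to the left of the pressure-gradient force (low pressure on the right).
Rotating 135° by 90° counterclockwise gives 045° — the wind blows toward the northeast.

045°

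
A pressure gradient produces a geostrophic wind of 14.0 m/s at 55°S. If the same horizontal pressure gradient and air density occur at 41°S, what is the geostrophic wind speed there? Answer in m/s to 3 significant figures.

With the same pressure gradient and density, V_g ∝ 1/f ∝ 1/sin φ.
V₂ = V₁ · sin φ₁ / sin φ₂ = 14.0 × sin 55° / sin 41°
V₂ = 14.0 × 0.8192/0.6561 = 17.5 m/s

17.5 m/s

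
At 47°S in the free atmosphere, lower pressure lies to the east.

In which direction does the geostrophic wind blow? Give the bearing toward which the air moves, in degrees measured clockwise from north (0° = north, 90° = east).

The pressure-gradient force points toward the east (bearing 090°).
Geostrophic balance: in the Southern Hemisphere the Coriolis force deflects motion to the left, so the geostrophic wind blows 90° to the left of the pressure-gradient force (low pressure on the right).
Rotating 090° by 90° counterclockwise gives 000° — the wind blows toward the north.

000°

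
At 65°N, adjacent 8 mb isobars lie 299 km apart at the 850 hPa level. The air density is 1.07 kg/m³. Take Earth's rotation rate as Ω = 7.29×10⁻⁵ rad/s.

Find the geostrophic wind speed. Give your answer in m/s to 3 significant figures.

18.9 m/s

Coriolis parameter at 65°N:
f = 2Ω sin φ = 2 × 7.29×10⁻⁵ × sin 65° = 1.32×10⁻⁴ s⁻¹
Pressure gradient: |∂P/∂n| = 800 Pa / 299000 m = 2.68×10⁻³ Pa/m
Geostrophic balance (pressure-gradient force = Coriolis force):
V_g = (1/(fρ)) |∂P/∂n| = 2.68×10⁻³ / (1.32×10⁻⁴ × 1.07) = 18.9 m/s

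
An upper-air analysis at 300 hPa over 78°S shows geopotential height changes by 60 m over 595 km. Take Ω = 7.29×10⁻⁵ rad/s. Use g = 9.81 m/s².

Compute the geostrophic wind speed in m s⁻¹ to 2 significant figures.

Coriolis parameter at 78°S:
f = 2Ω sin φ = 2 × 7.29×10⁻⁵ × sin 78° = 1.43×10⁻⁴ s⁻¹
Height gradient: |∂Z/∂n| = 60 m / 595000 m = 1.01×10⁻⁴
On a pressure surface, geostrophic balance gives V_g = (g/f)|∂Z/∂n|:
V_g = 9.81 × 1.01×10⁻⁴ / 1.43×10⁻⁴ = 6.94 m/s

6.9 m s⁻¹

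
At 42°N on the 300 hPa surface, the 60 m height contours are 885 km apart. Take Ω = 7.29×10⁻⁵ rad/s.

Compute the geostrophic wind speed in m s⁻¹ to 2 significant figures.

Coriolis parameter at 42°N:
f = 2Ω sin φ = 2 × 7.29×10⁻⁵ × sin 42° = 9.76×10⁻⁵ s⁻¹
Height gradient: |∂Z/∂n| = 60 m / 885000 m = 6.78×10⁻⁵
On a pressure surface, geostrophic balance gives V_g = (g/f)|∂Z/∂n|:
V_g = 9.81 × 6.78×10⁻⁵ / 9.76×10⁻⁵ = 6.82 m/s

6.8 m s⁻¹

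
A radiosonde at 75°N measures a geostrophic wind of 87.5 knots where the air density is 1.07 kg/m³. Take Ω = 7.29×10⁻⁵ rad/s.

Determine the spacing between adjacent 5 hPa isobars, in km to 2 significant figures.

74 km

Coriolis parameter at 75°N:
f = 2Ω sin φ = 2 × 7.29×10⁻⁵ × sin 75° = 1.41×10⁻⁴ s⁻¹
Wind speed in SI: 87.5 knots = 45.0 m/s
Geostrophic balance rearranged: |∂P/∂n| = f ρ V_g
|∂P/∂n| = 1.41×10⁻⁴ × 1.07 × 45.0 = 6.78×10⁻³ Pa/m
Isobar spacing: Δn = ΔP/|∂P/∂n| = 500 Pa / 6.78×10⁻³ Pa/m = 73712 m ≈ 74 km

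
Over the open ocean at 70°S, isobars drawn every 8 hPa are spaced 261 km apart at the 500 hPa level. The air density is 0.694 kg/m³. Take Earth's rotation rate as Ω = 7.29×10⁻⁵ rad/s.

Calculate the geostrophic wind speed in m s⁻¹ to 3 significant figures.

32.2 m s⁻¹

Coriolis parameter at 70°S:
f = 2Ω sin φ = 2 × 7.29×10⁻⁵ × sin 70° = 1.37×10⁻⁴ s⁻¹
Pressure gradient: |∂P/∂n| = 800 Pa / 261000 m = 3.07×10⁻³ Pa/m
Geostrophic balance (pressure-gradient force = Coriolis force):
V_g = (1/(fρ)) |∂P/∂n| = 3.07×10⁻³ / (1.37×10⁻⁴ × 0.694) = 32.2 m/s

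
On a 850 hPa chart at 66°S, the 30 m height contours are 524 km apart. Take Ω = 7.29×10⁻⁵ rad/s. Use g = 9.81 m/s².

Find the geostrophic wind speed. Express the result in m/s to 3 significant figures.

Coriolis parameter at 66°S:
f = 2Ω sin φ = 2 × 7.29×10⁻⁵ × sin 66° = 1.33×10⁻⁴ s⁻¹
Height gradient: |∂Z/∂n| = 30 m / 524000 m = 5.73×10⁻⁵
On a pressure surface, geostrophic balance gives V_g = (g/f)|∂Z/∂n|:
V_g = 9.81 × 5.73×10⁻⁵ / 1.33×10⁻⁴ = 4.22 m/s

4.22 m/s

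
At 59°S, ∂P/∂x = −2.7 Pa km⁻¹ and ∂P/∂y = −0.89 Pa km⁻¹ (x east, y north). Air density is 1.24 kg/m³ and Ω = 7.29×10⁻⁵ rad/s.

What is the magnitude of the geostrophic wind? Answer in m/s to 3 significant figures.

Coriolis parameter at 59°S:
f = 2Ω sin φ = 2 × 7.29×10⁻⁵ × sin 59° = 1.25×10⁻⁴ s⁻¹
In the Southern Hemisphere f is negative: f = −1.25×10⁻⁴ s⁻¹.
Component geostrophic relations (x east, y north):
u_g = −(1/(fρ)) ∂P/∂y,  v_g = (1/(fρ)) ∂P/∂x
u_g = −(−0.89×10⁻³)/(−1.25×10⁻⁴ × 1.24) = −5.74 m/s;  v_g = (−2.7×10⁻³)/(−1.25×10⁻⁴ × 1.24) = 17.4 m/s
|V_g| = √(u_g² + v_g²) = 18.3 m/s

18.3 m/s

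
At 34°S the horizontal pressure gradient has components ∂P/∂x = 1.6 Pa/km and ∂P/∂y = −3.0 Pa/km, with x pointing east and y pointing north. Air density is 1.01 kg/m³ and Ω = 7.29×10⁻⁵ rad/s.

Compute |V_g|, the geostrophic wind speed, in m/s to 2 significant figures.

Coriolis parameter at 34°S:
f = 2Ω sin φ = 2 × 7.29×10⁻⁵ × sin 34° = 8.15×10⁻⁵ s⁻¹
In the Southern Hemisphere f is negative: f = −8.15×10⁻⁵ s⁻¹.
Component geostrophic relations (x east, y north):
u_g = −(1/(fρ)) ∂P/∂y,  v_g = (1/(fρ)) ∂P/∂x
u_g = −(−3.0×10⁻³)/(−8.15×10⁻⁵ × 1.01) = −36.4 m/s;  v_g = (1.6×10⁻³)/(−8.15×10⁻⁵ × 1.01) = −19.4 m/s
|V_g| = √(u_g² + v_g²) = 41.3 m/s

41 m/s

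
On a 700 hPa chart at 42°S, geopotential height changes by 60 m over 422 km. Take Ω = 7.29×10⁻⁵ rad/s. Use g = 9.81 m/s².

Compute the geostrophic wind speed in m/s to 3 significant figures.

14.3 m/s

Coriolis parameter at 42°S:
f = 2Ω sin φ = 2 × 7.29×10⁻⁵ × sin 42° = 9.76×10⁻⁵ s⁻¹
Height gradient: |∂Z/∂n| = 60 m / 422000 m = 1.42×10⁻⁴
On a pressure surface, geostrophic balance gives V_g = (g/f)|∂Z/∂n|:
V_g = 9.81 × 1.42×10⁻⁴ / 9.76×10⁻⁵ = 14.3 m/s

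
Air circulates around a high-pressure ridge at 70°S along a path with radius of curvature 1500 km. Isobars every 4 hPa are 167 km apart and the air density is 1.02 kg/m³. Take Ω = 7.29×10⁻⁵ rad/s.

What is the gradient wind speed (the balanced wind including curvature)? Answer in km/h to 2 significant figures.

Coriolis parameter at 70°S:
f = 2Ω sin φ = 2 × 7.29×10⁻⁵ × sin 70° = 1.37×10⁻⁴ s⁻¹
Pressure gradient: |∂P/∂n| = 400 Pa / 167000 m = 2.40×10⁻³ Pa/m
Geostrophic speed: V_g = |∂P/∂n|/(fρ) = 2.40×10⁻³/(1.37×10⁻⁴ × 1.02) = 17.1 m/s
Around a high, pressure-gradient force acts outward with centrifugal, so Coriolis balances both:
fV = (1/ρ)|∂P/∂n| + V²/R  →  V² − fR·V + fR·V_g = 0
With fR = 1.37×10⁻⁴ × 1500×10³ m = 206 m/s:
V = [fR − √((fR)² − 4 fR V_g)]/2 = [206 − √(206² − 4×206×17.1)]/2 = 18.9 m/s
Supergeostrophic (V > V_g = 17.1 m/s), as expected around a high.
Converting: 18.9 m/s × 3.6 = 68 km/h

68 km/h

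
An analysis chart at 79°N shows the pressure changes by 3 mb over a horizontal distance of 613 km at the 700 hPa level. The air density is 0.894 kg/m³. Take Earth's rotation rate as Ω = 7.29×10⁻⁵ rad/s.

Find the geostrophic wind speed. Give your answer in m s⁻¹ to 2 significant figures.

Coriolis parameter at 79°N:
f = 2Ω sin φ = 2 × 7.29×10⁻⁵ × sin 79° = 1.43×10⁻⁴ s⁻¹
Pressure gradient: |∂P/∂n| = 300 Pa / 613000 m = 4.89×10⁻⁴ Pa/m
Geostrophic balance (pressure-gradient force = Coriolis force):
V_g = (1/(fρ)) |∂P/∂n| = 4.89×10⁻⁴ / (1.43×10⁻⁴ × 0.894) = 3.82 m/s

3.8 m s⁻¹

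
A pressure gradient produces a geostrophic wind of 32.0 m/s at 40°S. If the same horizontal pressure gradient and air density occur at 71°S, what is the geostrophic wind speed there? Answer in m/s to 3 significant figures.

With the same pressure gradient and density, V_g ∝ 1/f ∝ 1/sin φ.
V₂ = V₁ · sin φ₁ / sin φ₂ = 32.0 × sin 40° / sin 71°
V₂ = 32.0 × 0.6428/0.9455 = 21.8 m/s

21.8 m/s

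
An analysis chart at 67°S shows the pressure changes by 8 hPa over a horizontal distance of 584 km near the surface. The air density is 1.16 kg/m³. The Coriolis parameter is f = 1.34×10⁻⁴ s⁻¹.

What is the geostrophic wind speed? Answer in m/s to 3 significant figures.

8.81 m/s

Pressure gradient: |∂P/∂n| = 800 Pa / 584000 m = 1.37×10⁻³ Pa/m
Geostrophic balance (pressure-gradient force = Coriolis force):
V_g = (1/(fρ)) |∂P/∂n| = 1.37×10⁻³ / (1.34×10⁻⁴ × 1.16) = 8.81 m/s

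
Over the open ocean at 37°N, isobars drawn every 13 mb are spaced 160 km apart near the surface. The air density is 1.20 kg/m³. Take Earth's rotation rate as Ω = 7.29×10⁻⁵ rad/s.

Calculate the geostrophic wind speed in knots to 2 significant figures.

Coriolis parameter at 37°N:
f = 2Ω sin φ = 2 × 7.29×10⁻⁵ × sin 37° = 8.77×10⁻⁵ s⁻¹
Pressure gradient: |∂P/∂n| = 1300 Pa / 160000 m = 8.12×10⁻³ Pa/m
Geostrophic balance (pressure-gradient force = Coriolis force):
V_g = (1/(fρ)) |∂P/∂n| = 8.12×10⁻³ / (8.77×10⁻⁵ × 1.20) = 77.2 m/s
Converting: 77.2 m/s × 1.944 = 150 knots

150 knots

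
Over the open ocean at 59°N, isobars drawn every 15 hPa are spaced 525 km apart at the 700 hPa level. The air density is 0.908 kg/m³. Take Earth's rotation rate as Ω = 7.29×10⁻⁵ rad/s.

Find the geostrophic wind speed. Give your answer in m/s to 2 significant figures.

Coriolis parameter at 59°N:
f = 2Ω sin φ = 2 × 7.29×10⁻⁵ × sin 59° = 1.25×10⁻⁴ s⁻¹
Pressure gradient: |∂P/∂n| = 1500 Pa / 525000 m = 2.86×10⁻³ Pa/m
Geostrophic balance (pressure-gradient force = Coriolis force):
V_g = (1/(fρ)) |∂P/∂n| = 2.86×10⁻³ / (1.25×10⁻⁴ × 0.908) = 25.2 m/s

25 m/s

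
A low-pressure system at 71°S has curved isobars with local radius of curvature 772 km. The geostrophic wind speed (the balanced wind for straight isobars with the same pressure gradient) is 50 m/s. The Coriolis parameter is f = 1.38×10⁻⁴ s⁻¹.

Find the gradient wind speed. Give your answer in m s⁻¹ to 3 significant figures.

Around a low, centrifugal force acts outward with Coriolis, so pressure-gradient force balances both:
(1/ρ)|∂P/∂n| = fV + V²/R  →  V² + fR·V − fR·V_g = 0
With fR = 1.38×10⁻⁴ × 772×10³ m = 107 m/s:
V = [−fR + √((fR)² + 4 fR V_g)]/2 = [−107 + √(107² + 4×107×50)]/2 = 37.1 m/s
Subgeostrophic (V < V_g = 50 m/s), as expected around a low.

37.1 m s⁻¹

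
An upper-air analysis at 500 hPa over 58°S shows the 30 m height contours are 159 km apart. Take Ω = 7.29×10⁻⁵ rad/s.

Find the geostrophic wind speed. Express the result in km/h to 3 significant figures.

Coriolis parameter at 58°S:
f = 2Ω sin φ = 2 × 7.29×10⁻⁵ × sin 58° = 1.24×10⁻⁴ s⁻¹
Height gradient: |∂Z/∂n| = 30 m / 159000 m = 1.89×10⁻⁴
On a pressure surface, geostrophic balance gives V_g = (g/f)|∂Z/∂n|:
V_g = 9.81 × 1.89×10⁻⁴ / 1.24×10⁻⁴ = 15.0 m/s
Converting: 15.0 m/s × 3.6 = 53.9 km/h

53.9 km/h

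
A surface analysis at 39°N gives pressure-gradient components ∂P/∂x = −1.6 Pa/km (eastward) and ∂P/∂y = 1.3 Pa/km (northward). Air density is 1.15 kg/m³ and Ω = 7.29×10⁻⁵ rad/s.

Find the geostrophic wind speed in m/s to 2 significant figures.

Coriolis parameter at 39°N:
f = 2Ω sin φ = 2 × 7.29×10⁻⁵ × sin 39° = 9.18×10⁻⁵ s⁻¹
Component geostrophic relations (x east, y north):
u_g = −(1/(fρ)) ∂P/∂y,  v_g = (1/(fρ)) ∂P/∂x
u_g = −(1.3×10⁻³)/(9.18×10⁻⁵ × 1.15) = −12.3 m/s;  v_g = (−1.6×10⁻³)/(9.18×10⁻⁵ × 1.15) = −15.2 m/s
|V_g| = √(u_g² + v_g²) = 19.5 m/s

20 m/s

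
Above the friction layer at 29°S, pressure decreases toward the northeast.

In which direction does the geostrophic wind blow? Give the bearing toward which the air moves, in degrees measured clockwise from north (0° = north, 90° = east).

The pressure-gradient force points toward the northeast (bearing 045°).
Geostrophic balance: in the Southern Hemisphere the Coriolis force deflects motion to the left, so the geostrophic wind blows 90° to the left of the pressure-gradient force (low pressure on the right).
Rotating 045° by 90° counterclockwise gives 315° — the wind blows toward the northwest.

315°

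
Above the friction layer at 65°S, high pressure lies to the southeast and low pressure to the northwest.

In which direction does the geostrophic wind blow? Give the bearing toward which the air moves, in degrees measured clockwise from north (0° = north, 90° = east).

The pressure-gradient force points toward the northwest (bearing 315°).
Geostrophic balance: in the Southern Hemisphere the Coriolis force deflects motion to the left, so the geostrophic wind blows 90° to the left of the pressure-gradient force (low pressure on the right).
Rotating 315° by 90° counterclockwise gives 225° — the wind blows toward the southwest.

225°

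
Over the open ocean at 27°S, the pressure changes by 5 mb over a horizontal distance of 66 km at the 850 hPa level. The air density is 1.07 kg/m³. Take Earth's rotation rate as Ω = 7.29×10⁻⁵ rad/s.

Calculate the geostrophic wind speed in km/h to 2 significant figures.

390 km/h

Coriolis parameter at 27°S:
f = 2Ω sin φ = 2 × 7.29×10⁻⁵ × sin 27° = 6.62×10⁻⁵ s⁻¹
Pressure gradient: |∂P/∂n| = 500 Pa / 66000 m = 7.58×10⁻³ Pa/m
Geostrophic balance (pressure-gradient force = Coriolis force):
V_g = (1/(fρ)) |∂P/∂n| = 7.58×10⁻³ / (6.62×10⁻⁵ × 1.07) = 107 m/s
Converting: 107 m/s × 3.6 = 390 km/h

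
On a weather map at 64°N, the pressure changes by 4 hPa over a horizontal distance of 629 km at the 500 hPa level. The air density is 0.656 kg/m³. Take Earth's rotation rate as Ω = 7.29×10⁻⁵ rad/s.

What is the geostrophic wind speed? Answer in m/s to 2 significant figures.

Coriolis parameter at 64°N:
f = 2Ω sin φ = 2 × 7.29×10⁻⁵ × sin 64° = 1.31×10⁻⁴ s⁻¹
Pressure gradient: |∂P/∂n| = 400 Pa / 629000 m = 6.36×10⁻⁴ Pa/m
Geostrophic balance (pressure-gradient force = Coriolis force):
V_g = (1/(fρ)) |∂P/∂n| = 6.36×10⁻⁴ / (1.31×10⁻⁴ × 0.656) = 7.40 m/s

7.4 m/s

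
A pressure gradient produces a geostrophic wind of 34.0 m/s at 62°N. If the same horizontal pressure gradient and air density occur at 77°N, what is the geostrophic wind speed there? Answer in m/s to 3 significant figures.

With the same pressure gradient and density, V_g ∝ 1/f ∝ 1/sin φ.
V₂ = V₁ · sin φ₁ / sin φ₂ = 34.0 × sin 62° / sin 77°
V₂ = 34.0 × 0.8829/0.9744 = 30.8 m/s

30.8 m/s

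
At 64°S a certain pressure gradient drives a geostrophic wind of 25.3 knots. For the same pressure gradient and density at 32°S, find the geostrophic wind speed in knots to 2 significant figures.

With the same pressure gradient and density, V_g ∝ 1/f ∝ 1/sin φ.
V₂ = V₁ · sin φ₁ / sin φ₂ = 25.3 × sin 64° / sin 32°
V₂ = 25.3 × 0.8988/0.5299 = 43 knots

43 knots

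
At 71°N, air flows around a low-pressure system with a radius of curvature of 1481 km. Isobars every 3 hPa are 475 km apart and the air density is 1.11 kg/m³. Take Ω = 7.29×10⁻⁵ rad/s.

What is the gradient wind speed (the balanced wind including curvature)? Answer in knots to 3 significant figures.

7.87 knots

Coriolis parameter at 71°N:
f = 2Ω sin φ = 2 × 7.29×10⁻⁵ × sin 71° = 1.38×10⁻⁴ s⁻¹
Pressure gradient: |∂P/∂n| = 300 Pa / 475000 m = 6.32×10⁻⁴ Pa/m
Geostrophic speed: V_g = |∂P/∂n|/(fρ) = 6.32×10⁻⁴/(1.38×10⁻⁴ × 1.11) = 4.13 m/s
Around a low, centrifugal force acts outward with Coriolis, so pressure-gradient force balances both:
(1/ρ)|∂P/∂n| = fV + V²/R  →  V² + fR·V − fR·V_g = 0
With fR = 1.38×10⁻⁴ × 1481×10³ m = 204 m/s:
V = [−fR + √((fR)² + 4 fR V_g)]/2 = [−204 + √(204² + 4×204×4.13)]/2 = 4.05 m/s
Subgeostrophic (V < V_g = 4.13 m/s), as expected around a low.
Converting: 4.05 m/s × 1.944 = 7.87 knots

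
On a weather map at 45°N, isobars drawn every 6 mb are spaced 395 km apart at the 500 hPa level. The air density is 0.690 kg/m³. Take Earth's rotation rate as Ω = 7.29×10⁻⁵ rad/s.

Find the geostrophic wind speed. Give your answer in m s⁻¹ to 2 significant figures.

21 m s⁻¹

Coriolis parameter at 45°N:
f = 2Ω sin φ = 2 × 7.29×10⁻⁵ × sin 45° = 1.03×10⁻⁴ s⁻¹
Pressure gradient: |∂P/∂n| = 600 Pa / 395000 m = 1.52×10⁻³ Pa/m
Geostrophic balance (pressure-gradient force = Coriolis force):
V_g = (1/(fρ)) |∂P/∂n| = 1.52×10⁻³ / (1.03×10⁻⁴ × 0.690) = 21.4 m/s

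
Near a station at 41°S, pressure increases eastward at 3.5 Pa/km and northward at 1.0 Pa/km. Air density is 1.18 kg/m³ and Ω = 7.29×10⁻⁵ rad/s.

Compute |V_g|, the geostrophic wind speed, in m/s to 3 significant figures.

32.2 m/s

Coriolis parameter at 41°S:
f = 2Ω sin φ = 2 × 7.29×10⁻⁵ × sin 41° = 9.57×10⁻⁵ s⁻¹
In the Southern Hemisphere f is negative: f = −9.57×10⁻⁵ s⁻¹.
Component geostrophic relations (x east, y north):
u_g = −(1/(fρ)) ∂P/∂y,  v_g = (1/(fρ)) ∂P/∂x
u_g = −(1.0×10⁻³)/(−9.57×10⁻⁵ × 1.18) = 8.86 m/s;  v_g = (3.5×10⁻³)/(−9.57×10⁻⁵ × 1.18) = −31.0 m/s
|V_g| = √(u_g² + v_g²) = 32.2 m/s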